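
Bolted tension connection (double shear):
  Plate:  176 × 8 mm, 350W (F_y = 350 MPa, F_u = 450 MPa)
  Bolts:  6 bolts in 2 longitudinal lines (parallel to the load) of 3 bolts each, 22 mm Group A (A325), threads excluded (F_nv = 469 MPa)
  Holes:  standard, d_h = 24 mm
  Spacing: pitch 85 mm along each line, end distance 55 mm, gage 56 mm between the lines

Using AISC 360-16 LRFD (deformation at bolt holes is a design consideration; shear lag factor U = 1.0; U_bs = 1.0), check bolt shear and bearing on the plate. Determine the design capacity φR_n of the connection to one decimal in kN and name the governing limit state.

Bolt shear: A_b = π(22)²/4 = 380.13 mm². φR_n = 0.75 × 469 × 380.13 × 6 × 2 = 1604.5 kN.
Bearing (8 mm plate, F_u = 450 MPa): end bolts L_c = 55 − 24/2 = 43, R_n = min(1.2×43×8×450, 2.4×22×8×450) = 185.76 kN/bolt; interior L_c = 85 − 24 = 61, R_n = 190.08 kN/bolt. φR_n = 0.75 × (2×185.76 + 4×190.08) = 848.9 kN.
Governing: min(1604.5, 848.9) = 848.9 kN → bearing.

848.9 kN (bearing governs)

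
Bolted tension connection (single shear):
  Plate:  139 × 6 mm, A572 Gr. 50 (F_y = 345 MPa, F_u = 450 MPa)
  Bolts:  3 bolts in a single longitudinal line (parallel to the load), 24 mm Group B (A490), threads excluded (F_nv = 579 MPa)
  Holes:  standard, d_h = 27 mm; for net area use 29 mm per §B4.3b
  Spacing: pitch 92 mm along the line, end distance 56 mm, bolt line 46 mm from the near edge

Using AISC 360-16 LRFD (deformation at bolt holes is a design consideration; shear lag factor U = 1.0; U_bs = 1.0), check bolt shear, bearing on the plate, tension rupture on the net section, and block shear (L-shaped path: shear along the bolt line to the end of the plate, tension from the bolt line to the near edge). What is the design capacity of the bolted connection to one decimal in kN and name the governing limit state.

222.8 kN (net-section rupture governs)

Bolt shear: A_b = π(24)²/4 = 452.39 mm². φR_n = 0.75 × 579 × 452.39 × 3 × 1 = 589.4 kN.
Bearing (6 mm plate, F_u = 450 MPa): end bolts L_c = 56 − 27/2 = 42.5, R_n = min(1.2×42.5×6×450, 2.4×24×6×450) = 137.7 kN/bolt; interior L_c = 92 − 27 = 65, R_n = 155.52 kN/bolt. φR_n = 0.75 × (1×137.7 + 2×155.52) = 336.6 kN.
Tension rupture (net): A_n = (139 − 1×29)×6 = 660 mm² (U = 1.0, A_e = A_n). φR_n = 0.75 × 450 × 660 = 222.8 kN.
Block shear: shear path 1×[56+2×92] = 1×240 mm, A_gv = 1440, A_nv = 1×(240 − 2.5×29)×6 = 1005 mm²; tension to near edge: (46 − 0.5×29)×6 = 189 mm². R_n = min(0.6×450×1005, 0.6×345×1440) + 1.0×450×189 = min(271.35, 298.08) + 85.05 = 356.4 kN. φR_n = 0.75 × 356.4 = 267.3 kN.
Governing: min(589.4, 336.6, 222.8, 267.3) = 222.8 kN → net-section rupture.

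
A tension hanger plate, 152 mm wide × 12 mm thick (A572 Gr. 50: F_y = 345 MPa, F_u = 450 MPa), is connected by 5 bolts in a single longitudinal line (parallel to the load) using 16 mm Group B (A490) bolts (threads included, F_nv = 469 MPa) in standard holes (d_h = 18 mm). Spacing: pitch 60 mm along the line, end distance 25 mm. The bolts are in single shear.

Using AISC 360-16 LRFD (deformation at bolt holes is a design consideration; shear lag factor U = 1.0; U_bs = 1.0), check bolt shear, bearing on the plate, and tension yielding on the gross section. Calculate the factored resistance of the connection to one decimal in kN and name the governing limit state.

353.6 kN (bolt shear governs)

Bolt shear: A_b = π(16)²/4 = 201.06 mm². φR_n = 0.75 × 469 × 201.06 × 5 × 1 = 353.6 kN.
Bearing (12 mm plate, F_u = 450 MPa): end bolts L_c = 25 − 18/2 = 16, R_n = min(1.2×16×12×450, 2.4×16×12×450) = 103.68 kN/bolt; interior L_c = 60 − 18 = 42, R_n = 207.36 kN/bolt. φR_n = 0.75 × (1×103.68 + 4×207.36) = 699.8 kN.
Tension yield (gross): A_g = 152×12 = 1824 mm². φR_n = 0.90 × 345 × 1824 = 566.4 kN.
Governing: min(353.6, 699.8, 566.4) = 353.6 kN → bolt shear.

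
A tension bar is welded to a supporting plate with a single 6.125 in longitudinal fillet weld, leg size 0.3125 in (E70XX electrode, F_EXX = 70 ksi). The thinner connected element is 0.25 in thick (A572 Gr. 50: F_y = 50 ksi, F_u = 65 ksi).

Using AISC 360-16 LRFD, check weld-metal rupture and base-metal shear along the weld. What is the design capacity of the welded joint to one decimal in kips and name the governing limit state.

Weld metal: throat = 0.707×0.3125 = 0.22094 in, L = 6.125 in. φR_n = 0.75 × 0.6 × 70 × 0.22094 × 6.125 = 42.6 kips.
Base metal shear (0.25 in plate): yield φR_n = 1.0×0.6×50×0.25×6.125 = 45.9 kips; rupture φR_n = 0.75×0.6×65×0.25×6.125 = 44.8 kips; take 44.8 kips (rupture).
Governing: min(42.6, 44.8) = 42.6 kips → weld metal.

42.6 kips (weld metal governs)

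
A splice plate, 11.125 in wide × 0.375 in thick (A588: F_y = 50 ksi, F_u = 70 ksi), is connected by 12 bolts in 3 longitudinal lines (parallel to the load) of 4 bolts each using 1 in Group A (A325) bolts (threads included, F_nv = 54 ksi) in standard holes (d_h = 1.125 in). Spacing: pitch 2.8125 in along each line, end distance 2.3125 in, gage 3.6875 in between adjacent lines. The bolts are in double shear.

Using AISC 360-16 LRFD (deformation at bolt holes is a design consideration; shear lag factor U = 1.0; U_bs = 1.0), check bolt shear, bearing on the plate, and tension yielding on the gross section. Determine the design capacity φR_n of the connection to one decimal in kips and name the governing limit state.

187.7 kips (gross-section yield governs)

Bolt shear: A_b = π(1)²/4 = 0.7854 in². φR_n = 0.75 × 54 × 0.7854 × 12 × 2 = 763.4 kips.
Bearing (0.375 in plate, F_u = 70 ksi): end bolts L_c = 2.3125 − 1.125/2 = 1.75, R_n = min(1.2×1.75×0.375×70, 2.4×1×0.375×70) = 55.125 kips/bolt; interior L_c = 2.8125 − 1.125 = 1.6875, R_n = 53.156 kips/bolt. φR_n = 0.75 × (3×55.125 + 9×53.156) = 482.8 kips.
Tension yield (gross): A_g = 11.125×0.375 = 4.1719 in². φR_n = 0.90 × 50 × 4.1719 = 187.7 kips.
Governing: min(763.4, 482.8, 187.7) = 187.7 kips → gross-section yield.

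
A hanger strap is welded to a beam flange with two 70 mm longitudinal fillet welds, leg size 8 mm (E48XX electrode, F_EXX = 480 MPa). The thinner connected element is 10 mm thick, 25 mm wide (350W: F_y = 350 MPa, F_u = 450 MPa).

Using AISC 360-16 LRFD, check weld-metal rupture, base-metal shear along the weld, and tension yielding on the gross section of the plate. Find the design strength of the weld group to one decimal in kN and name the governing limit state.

78.8 kN (gross-section yield governs)

Weld metal: throat = 0.707×8 = 5.656 mm, L = 2×70 = 140 mm. φR_n = 0.75 × 0.6 × 480 × 5.656 × 140 = 171.0 kN.
Base metal shear (10 mm plate): yield φR_n = 1.0×0.6×350×10×140 = 294.0 kN; rupture φR_n = 0.75×0.6×450×10×140 = 283.5 kN; take 283.5 kN (rupture).
Tension yield (gross): A_g = 25×10 = 250 mm². φR_n = 0.90 × 350 × 250 = 78.8 kN.
Governing: min(171.0, 283.5, 78.8) = 78.8 kN → gross-section yield.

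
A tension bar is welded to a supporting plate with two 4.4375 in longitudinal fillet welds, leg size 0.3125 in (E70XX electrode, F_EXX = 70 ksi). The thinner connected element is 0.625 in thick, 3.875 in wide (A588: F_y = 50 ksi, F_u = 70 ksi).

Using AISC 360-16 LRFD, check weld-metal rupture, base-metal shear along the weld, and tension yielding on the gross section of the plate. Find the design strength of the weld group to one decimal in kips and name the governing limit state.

Weld metal: throat = 0.707×0.3125 = 0.22094 in, L = 2×4.4375 = 8.875 in. φR_n = 0.75 × 0.6 × 70 × 0.22094 × 8.875 = 61.8 kips.
Base metal shear (0.625 in plate): yield φR_n = 1.0×0.6×50×0.625×8.875 = 166.4 kips; rupture φR_n = 0.75×0.6×70×0.625×8.875 = 174.7 kips; take 166.4 kips (yield).
Tension yield (gross): A_g = 3.875×0.625 = 2.4219 in². φR_n = 0.90 × 50 × 2.4219 = 109.0 kips.
Governing: min(61.8, 166.4, 109.0) = 61.8 kips → weld metal.

61.8 kips (weld metal governs)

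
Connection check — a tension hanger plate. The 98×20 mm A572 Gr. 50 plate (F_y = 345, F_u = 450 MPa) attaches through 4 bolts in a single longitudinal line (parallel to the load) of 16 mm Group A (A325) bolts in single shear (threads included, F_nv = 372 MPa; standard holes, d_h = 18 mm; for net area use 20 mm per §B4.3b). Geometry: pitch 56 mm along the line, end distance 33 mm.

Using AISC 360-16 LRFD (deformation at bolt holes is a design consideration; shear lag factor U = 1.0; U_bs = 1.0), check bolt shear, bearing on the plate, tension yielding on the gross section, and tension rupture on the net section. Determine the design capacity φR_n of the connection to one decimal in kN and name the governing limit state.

224.4 kN (bolt shear governs)

Bolt shear: A_b = π(16)²/4 = 201.06 mm². φR_n = 0.75 × 372 × 201.06 × 4 × 1 = 224.4 kN.
Bearing (20 mm plate, F_u = 450 MPa): end bolts L_c = 33 − 18/2 = 24, R_n = min(1.2×24×20×450, 2.4×16×20×450) = 259.2 kN/bolt; interior L_c = 56 − 18 = 38, R_n = 345.6 kN/bolt. φR_n = 0.75 × (1×259.2 + 3×345.6) = 972.0 kN.
Tension yield (gross): A_g = 98×20 = 1960 mm². φR_n = 0.90 × 345 × 1960 = 608.6 kN.
Tension rupture (net): A_n = (98 − 1×20)×20 = 1560 mm² (U = 1.0, A_e = A_n). φR_n = 0.75 × 450 × 1560 = 526.5 kN.
Governing: min(224.4, 972.0, 608.6, 526.5) = 224.4 kN → bolt shear.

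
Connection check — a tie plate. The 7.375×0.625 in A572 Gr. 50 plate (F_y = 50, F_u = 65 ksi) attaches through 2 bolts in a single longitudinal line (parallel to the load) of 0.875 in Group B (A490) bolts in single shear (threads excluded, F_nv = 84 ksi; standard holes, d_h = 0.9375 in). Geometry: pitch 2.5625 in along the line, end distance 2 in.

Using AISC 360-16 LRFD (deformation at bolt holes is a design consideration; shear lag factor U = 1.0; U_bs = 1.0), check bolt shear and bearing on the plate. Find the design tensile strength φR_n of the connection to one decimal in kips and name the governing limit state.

Bolt shear: A_b = π(0.875)²/4 = 0.60132 in². φR_n = 0.75 × 84 × 0.60132 × 2 × 1 = 75.8 kips.
Bearing (0.625 in plate, F_u = 65 ksi): end bolts L_c = 2 − 0.9375/2 = 1.53125, R_n = min(1.2×1.53125×0.625×65, 2.4×0.875×0.625×65) = 74.648 kips/bolt; interior L_c = 2.5625 − 0.9375 = 1.625, R_n = 79.219 kips/bolt. φR_n = 0.75 × (1×74.648 + 1×79.219) = 115.4 kips.
Governing: min(75.8, 115.4) = 75.8 kips → bolt shear.

75.8 kips (bolt shear governs)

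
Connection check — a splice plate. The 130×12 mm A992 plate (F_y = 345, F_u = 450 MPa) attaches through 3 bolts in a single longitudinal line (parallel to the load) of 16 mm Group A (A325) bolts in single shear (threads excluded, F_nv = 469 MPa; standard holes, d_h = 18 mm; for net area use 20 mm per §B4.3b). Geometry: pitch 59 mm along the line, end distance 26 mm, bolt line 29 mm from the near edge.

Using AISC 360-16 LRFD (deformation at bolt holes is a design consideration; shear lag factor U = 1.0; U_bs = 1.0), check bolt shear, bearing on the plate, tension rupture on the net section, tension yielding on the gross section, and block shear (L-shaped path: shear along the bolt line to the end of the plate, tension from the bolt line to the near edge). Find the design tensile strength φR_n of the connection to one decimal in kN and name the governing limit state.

Bolt shear: A_b = π(16)²/4 = 201.06 mm². φR_n = 0.75 × 469 × 201.06 × 3 × 1 = 212.2 kN.
Bearing (12 mm plate, F_u = 450 MPa): end bolts L_c = 26 − 18/2 = 17, R_n = min(1.2×17×12×450, 2.4×16×12×450) = 110.16 kN/bolt; interior L_c = 59 − 18 = 41, R_n = 207.36 kN/bolt. φR_n = 0.75 × (1×110.16 + 2×207.36) = 393.7 kN.
Tension rupture (net): A_n = (130 − 1×20)×12 = 1320 mm² (U = 1.0, A_e = A_n). φR_n = 0.75 × 450 × 1320 = 445.5 kN.
Tension yield (gross): A_g = 130×12 = 1560 mm². φR_n = 0.90 × 345 × 1560 = 484.4 kN.
Block shear: shear path 1×[26+2×59] = 1×144 mm, A_gv = 1728, A_nv = 1×(144 − 2.5×20)×12 = 1128 mm²; tension to near edge: (29 − 0.5×20)×12 = 228 mm². R_n = min(0.6×450×1128, 0.6×345×1728) + 1.0×450×228 = min(304.56, 357.7) + 102.6 = 407.16 kN. φR_n = 0.75 × 407.16 = 305.4 kN.
Governing: min(212.2, 393.7, 445.5, 484.4, 305.4) = 212.2 kN → bolt shear.

212.2 kN (bolt shear governs)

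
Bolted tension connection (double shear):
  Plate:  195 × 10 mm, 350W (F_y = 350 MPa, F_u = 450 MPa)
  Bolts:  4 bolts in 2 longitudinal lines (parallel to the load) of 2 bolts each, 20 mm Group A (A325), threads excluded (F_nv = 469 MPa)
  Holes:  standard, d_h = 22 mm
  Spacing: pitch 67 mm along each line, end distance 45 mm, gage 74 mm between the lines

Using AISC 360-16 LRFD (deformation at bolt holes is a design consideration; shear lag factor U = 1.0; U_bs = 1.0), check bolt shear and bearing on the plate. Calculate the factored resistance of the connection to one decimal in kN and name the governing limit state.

Bolt shear: A_b = π(20)²/4 = 314.16 mm². φR_n = 0.75 × 469 × 314.16 × 4 × 2 = 884.0 kN.
Bearing (10 mm plate, F_u = 450 MPa): end bolts L_c = 45 − 22/2 = 34, R_n = min(1.2×34×10×450, 2.4×20×10×450) = 183.6 kN/bolt; interior L_c = 67 − 22 = 45, R_n = 216 kN/bolt. φR_n = 0.75 × (2×183.6 + 2×216) = 599.4 kN.
Governing: min(884.0, 599.4) = 599.4 kN → bearing.

599.4 kN (bearing governs)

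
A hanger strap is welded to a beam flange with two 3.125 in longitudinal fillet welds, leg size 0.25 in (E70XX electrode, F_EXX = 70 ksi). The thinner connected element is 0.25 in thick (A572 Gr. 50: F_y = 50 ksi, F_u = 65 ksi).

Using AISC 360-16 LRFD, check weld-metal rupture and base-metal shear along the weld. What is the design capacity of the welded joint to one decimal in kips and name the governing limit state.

Weld metal: throat = 0.707×0.25 = 0.17675 in, L = 2×3.125 = 6.25 in. φR_n = 0.75 × 0.6 × 70 × 0.17675 × 6.25 = 34.8 kips.
Base metal shear (0.25 in plate): yield φR_n = 1.0×0.6×50×0.25×6.25 = 46.9 kips; rupture φR_n = 0.75×0.6×65×0.25×6.25 = 45.7 kips; take 45.7 kips (rupture).
Governing: min(34.8, 45.7) = 34.8 kips → weld metal.

34.8 kips (weld metal governs)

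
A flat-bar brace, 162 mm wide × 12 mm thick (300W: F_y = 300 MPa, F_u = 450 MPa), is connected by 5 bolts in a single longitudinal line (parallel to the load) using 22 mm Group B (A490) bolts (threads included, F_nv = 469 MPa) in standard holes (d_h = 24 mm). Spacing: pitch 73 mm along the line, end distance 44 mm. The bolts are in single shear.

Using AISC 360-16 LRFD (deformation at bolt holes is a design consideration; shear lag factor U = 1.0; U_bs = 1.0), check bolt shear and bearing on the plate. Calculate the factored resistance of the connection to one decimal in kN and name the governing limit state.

668.6 kN (bolt shear governs)

Bolt shear: A_b = π(22)²/4 = 380.13 mm². φR_n = 0.75 × 469 × 380.13 × 5 × 1 = 668.6 kN.
Bearing (12 mm plate, F_u = 450 MPa): end bolts L_c = 44 − 24/2 = 32, R_n = min(1.2×32×12×450, 2.4×22×12×450) = 207.36 kN/bolt; interior L_c = 73 − 24 = 49, R_n = 285.12 kN/bolt. φR_n = 0.75 × (1×207.36 + 4×285.12) = 1010.9 kN.
Governing: min(668.6, 1010.9) = 668.6 kN → bolt shear.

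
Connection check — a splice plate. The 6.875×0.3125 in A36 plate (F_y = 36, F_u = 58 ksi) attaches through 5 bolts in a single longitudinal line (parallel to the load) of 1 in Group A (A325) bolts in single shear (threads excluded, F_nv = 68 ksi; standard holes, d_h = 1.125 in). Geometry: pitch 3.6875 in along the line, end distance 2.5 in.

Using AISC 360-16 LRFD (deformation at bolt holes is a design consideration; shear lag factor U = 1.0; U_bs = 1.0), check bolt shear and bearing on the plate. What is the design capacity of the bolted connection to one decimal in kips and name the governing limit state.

Bolt shear: A_b = π(1)²/4 = 0.7854 in². φR_n = 0.75 × 68 × 0.7854 × 5 × 1 = 200.3 kips.
Bearing (0.3125 in plate, F_u = 58 ksi): end bolts L_c = 2.5 − 1.125/2 = 1.9375, R_n = min(1.2×1.9375×0.3125×58, 2.4×1×0.3125×58) = 42.141 kips/bolt; interior L_c = 3.6875 − 1.125 = 2.5625, R_n = 43.5 kips/bolt. φR_n = 0.75 × (1×42.141 + 4×43.5) = 162.1 kips.
Governing: min(200.3, 162.1) = 162.1 kips → bearing.

162.1 kips (bearing governs)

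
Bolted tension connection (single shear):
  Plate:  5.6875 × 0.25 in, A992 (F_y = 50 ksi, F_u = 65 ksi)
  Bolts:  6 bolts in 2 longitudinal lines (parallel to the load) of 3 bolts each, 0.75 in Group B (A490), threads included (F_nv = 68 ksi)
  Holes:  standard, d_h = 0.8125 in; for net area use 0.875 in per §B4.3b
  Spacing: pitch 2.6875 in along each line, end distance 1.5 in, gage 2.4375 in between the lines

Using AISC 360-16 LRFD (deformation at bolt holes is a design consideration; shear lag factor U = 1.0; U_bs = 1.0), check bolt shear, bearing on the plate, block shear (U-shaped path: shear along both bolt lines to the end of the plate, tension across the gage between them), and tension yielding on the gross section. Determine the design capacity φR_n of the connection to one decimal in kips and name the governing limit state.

Bolt shear: A_b = π(0.75)²/4 = 0.44179 in². φR_n = 0.75 × 68 × 0.44179 × 6 × 1 = 135.2 kips.
Bearing (0.25 in plate, F_u = 65 ksi): end bolts L_c = 1.5 − 0.8125/2 = 1.09375, R_n = min(1.2×1.09375×0.25×65, 2.4×0.75×0.25×65) = 21.328 kips/bolt; interior L_c = 2.6875 − 0.8125 = 1.875, R_n = 29.25 kips/bolt. φR_n = 0.75 × (2×21.328 + 4×29.25) = 119.7 kips.
Block shear: shear path 2×[1.5+2×2.6875] = 2×6.875 in, A_gv = 3.4375, A_nv = 2×(6.875 − 2.5×0.875)×0.25 = 2.3438 in²; tension across gage: (2.4375 − 1×0.875)×0.25 = 0.39063 in². R_n = min(0.6×65×2.3438, 0.6×50×3.4375) + 1.0×65×0.39063 = min(91.408, 103.13) + 25.391 = 116.8 kips. φR_n = 0.75 × 116.8 = 87.6 kips.
Tension yield (gross): A_g = 5.6875×0.25 = 1.4219 in². φR_n = 0.90 × 50 × 1.4219 = 64.0 kips.
Governing: min(135.2, 119.7, 87.6, 64.0) = 64.0 kips → gross-section yield.

64.0 kips (gross-section yield governs)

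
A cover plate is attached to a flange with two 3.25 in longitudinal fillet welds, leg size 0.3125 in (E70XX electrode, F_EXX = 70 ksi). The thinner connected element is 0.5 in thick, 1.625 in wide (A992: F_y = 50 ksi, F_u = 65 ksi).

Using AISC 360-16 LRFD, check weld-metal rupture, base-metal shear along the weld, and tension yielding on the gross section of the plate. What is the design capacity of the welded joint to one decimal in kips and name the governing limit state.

36.6 kips (gross-section yield governs)

Weld metal: throat = 0.707×0.3125 = 0.22094 in, L = 2×3.25 = 6.5 in. φR_n = 0.75 × 0.6 × 70 × 0.22094 × 6.5 = 45.2 kips.
Base metal shear (0.5 in plate): yield φR_n = 1.0×0.6×50×0.5×6.5 = 97.5 kips; rupture φR_n = 0.75×0.6×65×0.5×6.5 = 95.1 kips; take 95.1 kips (rupture).
Tension yield (gross): A_g = 1.625×0.5 = 0.8125 in². φR_n = 0.90 × 50 × 0.8125 = 36.6 kips.
Governing: min(45.2, 95.1, 36.6) = 36.6 kips → gross-section yield.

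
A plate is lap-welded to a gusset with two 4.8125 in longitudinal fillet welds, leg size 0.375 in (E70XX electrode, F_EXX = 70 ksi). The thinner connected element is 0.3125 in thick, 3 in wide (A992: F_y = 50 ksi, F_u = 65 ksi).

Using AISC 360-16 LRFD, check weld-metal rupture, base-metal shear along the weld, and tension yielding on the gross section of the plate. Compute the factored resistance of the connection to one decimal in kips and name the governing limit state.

42.2 kips (gross-section yield governs)

Weld metal: throat = 0.707×0.375 = 0.26513 in, L = 2×4.8125 = 9.625 in. φR_n = 0.75 × 0.6 × 70 × 0.26513 × 9.625 = 80.4 kips.
Base metal shear (0.3125 in plate): yield φR_n = 1.0×0.6×50×0.3125×9.625 = 90.2 kips; rupture φR_n = 0.75×0.6×65×0.3125×9.625 = 88.0 kips; take 88.0 kips (rupture).
Tension yield (gross): A_g = 3×0.3125 = 0.9375 in². φR_n = 0.90 × 50 × 0.9375 = 42.2 kips.
Governing: min(80.4, 88.0, 42.2) = 42.2 kips → gross-section yield.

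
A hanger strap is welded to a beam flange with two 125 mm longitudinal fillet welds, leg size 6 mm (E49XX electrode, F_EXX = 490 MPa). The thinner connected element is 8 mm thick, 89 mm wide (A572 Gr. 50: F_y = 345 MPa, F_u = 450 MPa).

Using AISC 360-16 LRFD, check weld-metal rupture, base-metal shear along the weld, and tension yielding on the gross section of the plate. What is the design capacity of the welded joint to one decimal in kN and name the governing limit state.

Weld metal: throat = 0.707×6 = 4.242 mm, L = 2×125 = 250 mm. φR_n = 0.75 × 0.6 × 490 × 4.242 × 250 = 233.8 kN.
Base metal shear (8 mm plate): yield φR_n = 1.0×0.6×345×8×250 = 414.0 kN; rupture φR_n = 0.75×0.6×450×8×250 = 405.0 kN; take 405.0 kN (rupture).
Tension yield (gross): A_g = 89×8 = 712 mm². φR_n = 0.90 × 345 × 712 = 221.1 kN.
Governing: min(233.8, 405.0, 221.1) = 221.1 kN → gross-section yield.

221.1 kN (gross-section yield governs)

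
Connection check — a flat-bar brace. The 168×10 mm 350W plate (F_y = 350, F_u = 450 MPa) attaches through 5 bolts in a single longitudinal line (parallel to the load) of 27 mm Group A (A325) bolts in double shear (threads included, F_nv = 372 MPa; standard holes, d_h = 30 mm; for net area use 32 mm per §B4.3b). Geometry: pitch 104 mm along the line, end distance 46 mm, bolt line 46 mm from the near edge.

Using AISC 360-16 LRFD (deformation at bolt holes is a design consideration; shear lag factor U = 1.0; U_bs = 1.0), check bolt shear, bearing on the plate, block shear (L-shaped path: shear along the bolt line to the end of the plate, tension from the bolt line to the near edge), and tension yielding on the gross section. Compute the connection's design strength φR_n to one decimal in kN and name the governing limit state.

Bolt shear: A_b = π(27)²/4 = 572.56 mm². φR_n = 0.75 × 372 × 572.56 × 5 × 2 = 1597.4 kN.
Bearing (10 mm plate, F_u = 450 MPa): end bolts L_c = 46 − 30/2 = 31, R_n = min(1.2×31×10×450, 2.4×27×10×450) = 167.4 kN/bolt; interior L_c = 104 − 30 = 74, R_n = 291.6 kN/bolt. φR_n = 0.75 × (1×167.4 + 4×291.6) = 1000.4 kN.
Block shear: shear path 1×[46+4×104] = 1×462 mm, A_gv = 4620, A_nv = 1×(462 − 4.5×32)×10 = 3180 mm²; tension to near edge: (46 − 0.5×32)×10 = 300 mm². R_n = min(0.6×450×3180, 0.6×350×4620) + 1.0×450×300 = min(858.6, 970.2) + 135 = 993.6 kN. φR_n = 0.75 × 993.6 = 745.2 kN.
Tension yield (gross): A_g = 168×10 = 1680 mm². φR_n = 0.90 × 350 × 1680 = 529.2 kN.
Governing: min(1597.4, 1000.4, 745.2, 529.2) = 529.2 kN → gross-section yield.

529.2 kN (gross-section yield governs)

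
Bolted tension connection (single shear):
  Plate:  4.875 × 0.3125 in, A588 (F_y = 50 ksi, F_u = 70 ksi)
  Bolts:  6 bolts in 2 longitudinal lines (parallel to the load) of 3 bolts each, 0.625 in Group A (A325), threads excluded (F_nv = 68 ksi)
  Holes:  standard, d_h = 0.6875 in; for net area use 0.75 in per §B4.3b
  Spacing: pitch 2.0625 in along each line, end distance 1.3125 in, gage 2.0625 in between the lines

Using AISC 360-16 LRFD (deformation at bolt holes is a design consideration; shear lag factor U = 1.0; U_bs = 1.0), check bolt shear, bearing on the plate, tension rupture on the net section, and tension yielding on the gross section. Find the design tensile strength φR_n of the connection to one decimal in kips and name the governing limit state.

55.4 kips (net-section rupture governs)

Bolt shear: A_b = π(0.625)²/4 = 0.3068 in². φR_n = 0.75 × 68 × 0.3068 × 6 × 1 = 93.9 kips.
Bearing (0.3125 in plate, F_u = 70 ksi): end bolts L_c = 1.3125 − 0.6875/2 = 0.96875, R_n = min(1.2×0.96875×0.3125×70, 2.4×0.625×0.3125×70) = 25.43 kips/bolt; interior L_c = 2.0625 − 0.6875 = 1.375, R_n = 32.813 kips/bolt. φR_n = 0.75 × (2×25.43 + 4×32.813) = 136.6 kips.
Tension rupture (net): A_n = (4.875 − 2×0.75)×0.3125 = 1.0547 in² (U = 1.0, A_e = A_n). φR_n = 0.75 × 70 × 1.0547 = 55.4 kips.
Tension yield (gross): A_g = 4.875×0.3125 = 1.5234 in². φR_n = 0.90 × 50 × 1.5234 = 68.6 kips.
Governing: min(93.9, 136.6, 55.4, 68.6) = 55.4 kips → net-section rupture.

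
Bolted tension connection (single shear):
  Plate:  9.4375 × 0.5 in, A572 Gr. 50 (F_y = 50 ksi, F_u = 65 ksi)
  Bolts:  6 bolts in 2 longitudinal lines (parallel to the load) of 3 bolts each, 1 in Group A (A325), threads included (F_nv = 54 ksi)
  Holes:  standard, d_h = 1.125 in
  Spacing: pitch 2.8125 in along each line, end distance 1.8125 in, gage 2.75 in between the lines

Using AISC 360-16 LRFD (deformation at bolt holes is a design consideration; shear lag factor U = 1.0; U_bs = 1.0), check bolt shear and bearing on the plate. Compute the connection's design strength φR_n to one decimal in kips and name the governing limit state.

Bolt shear: A_b = π(1)²/4 = 0.7854 in². φR_n = 0.75 × 54 × 0.7854 × 6 × 1 = 190.9 kips.
Bearing (0.5 in plate, F_u = 65 ksi): end bolts L_c = 1.8125 − 1.125/2 = 1.25, R_n = min(1.2×1.25×0.5×65, 2.4×1×0.5×65) = 48.75 kips/bolt; interior L_c = 2.8125 − 1.125 = 1.6875, R_n = 65.813 kips/bolt. φR_n = 0.75 × (2×48.75 + 4×65.813) = 270.6 kips.
Governing: min(190.9, 270.6) = 190.9 kips → bolt shear.

190.9 kips (bolt shear governs)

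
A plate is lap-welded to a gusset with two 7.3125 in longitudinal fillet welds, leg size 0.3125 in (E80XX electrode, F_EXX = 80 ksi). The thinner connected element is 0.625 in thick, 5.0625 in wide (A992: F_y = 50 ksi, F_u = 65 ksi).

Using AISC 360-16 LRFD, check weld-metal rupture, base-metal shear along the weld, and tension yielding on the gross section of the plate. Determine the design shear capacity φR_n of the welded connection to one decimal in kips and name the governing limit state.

Weld metal: throat = 0.707×0.3125 = 0.22094 in, L = 2×7.3125 = 14.625 in. φR_n = 0.75 × 0.6 × 80 × 0.22094 × 14.625 = 116.3 kips.
Base metal shear (0.625 in plate): yield φR_n = 1.0×0.6×50×0.625×14.625 = 274.2 kips; rupture φR_n = 0.75×0.6×65×0.625×14.625 = 267.4 kips; take 267.4 kips (rupture).
Tension yield (gross): A_g = 5.0625×0.625 = 3.1641 in². φR_n = 0.90 × 50 × 3.1641 = 142.4 kips.
Governing: min(116.3, 267.4, 142.4) = 116.3 kips → weld metal.

116.3 kips (weld metal governs)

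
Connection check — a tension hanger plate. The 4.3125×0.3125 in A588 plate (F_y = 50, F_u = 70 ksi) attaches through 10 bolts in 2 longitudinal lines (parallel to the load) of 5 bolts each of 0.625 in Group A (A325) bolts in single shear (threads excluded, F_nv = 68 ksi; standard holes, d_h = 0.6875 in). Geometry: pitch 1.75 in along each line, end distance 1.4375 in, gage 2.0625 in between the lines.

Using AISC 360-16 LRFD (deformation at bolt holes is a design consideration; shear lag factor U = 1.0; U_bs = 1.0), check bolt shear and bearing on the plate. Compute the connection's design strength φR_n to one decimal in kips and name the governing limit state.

156.5 kips (bolt shear governs)

Bolt shear: A_b = π(0.625)²/4 = 0.3068 in². φR_n = 0.75 × 68 × 0.3068 × 10 × 1 = 156.5 kips.
Bearing (0.3125 in plate, F_u = 70 ksi): end bolts L_c = 1.4375 − 0.6875/2 = 1.09375, R_n = min(1.2×1.09375×0.3125×70, 2.4×0.625×0.3125×70) = 28.711 kips/bolt; interior L_c = 1.75 − 0.6875 = 1.0625, R_n = 27.891 kips/bolt. φR_n = 0.75 × (2×28.711 + 8×27.891) = 210.4 kips.
Governing: min(156.5, 210.4) = 156.5 kips → bolt shear.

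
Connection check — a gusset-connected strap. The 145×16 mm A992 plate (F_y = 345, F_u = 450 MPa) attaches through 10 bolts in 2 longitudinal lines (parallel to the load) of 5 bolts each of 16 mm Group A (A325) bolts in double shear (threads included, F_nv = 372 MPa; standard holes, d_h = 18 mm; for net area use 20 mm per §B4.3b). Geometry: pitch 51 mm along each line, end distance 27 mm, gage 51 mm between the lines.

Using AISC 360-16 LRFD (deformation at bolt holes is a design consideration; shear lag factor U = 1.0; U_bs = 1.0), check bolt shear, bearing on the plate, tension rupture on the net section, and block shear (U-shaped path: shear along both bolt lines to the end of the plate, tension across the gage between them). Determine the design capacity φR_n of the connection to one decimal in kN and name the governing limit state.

567.0 kN (net-section rupture governs)

Bolt shear: A_b = π(16)²/4 = 201.06 mm². φR_n = 0.75 × 372 × 201.06 × 10 × 2 = 1121.9 kN.
Bearing (16 mm plate, F_u = 450 MPa): end bolts L_c = 27 − 18/2 = 18, R_n = min(1.2×18×16×450, 2.4×16×16×450) = 155.52 kN/bolt; interior L_c = 51 − 18 = 33, R_n = 276.48 kN/bolt. φR_n = 0.75 × (2×155.52 + 8×276.48) = 1892.2 kN.
Tension rupture (net): A_n = (145 − 2×20)×16 = 1680 mm² (U = 1.0, A_e = A_n). φR_n = 0.75 × 450 × 1680 = 567.0 kN.
Block shear: shear path 2×[27+4×51] = 2×231 mm, A_gv = 7392, A_nv = 2×(231 − 4.5×20)×16 = 4512 mm²; tension across gage: (51 − 1×20)×16 = 496 mm². R_n = min(0.6×450×4512, 0.6×345×7392) + 1.0×450×496 = min(1218.2, 1530.1) + 223.2 = 1441.4 kN. φR_n = 0.75 × 1441.4 = 1081.1 kN.
Governing: min(1121.9, 1892.2, 567.0, 1081.1) = 567.0 kN → net-section rupture.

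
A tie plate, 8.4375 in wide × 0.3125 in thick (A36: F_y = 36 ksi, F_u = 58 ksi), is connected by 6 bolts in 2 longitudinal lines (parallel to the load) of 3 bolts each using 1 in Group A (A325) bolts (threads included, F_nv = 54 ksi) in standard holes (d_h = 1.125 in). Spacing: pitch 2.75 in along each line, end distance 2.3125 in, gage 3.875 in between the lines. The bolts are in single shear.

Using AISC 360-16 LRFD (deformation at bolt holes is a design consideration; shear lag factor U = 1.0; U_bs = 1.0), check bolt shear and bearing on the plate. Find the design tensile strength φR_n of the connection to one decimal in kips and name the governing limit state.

Bolt shear: A_b = π(1)²/4 = 0.7854 in². φR_n = 0.75 × 54 × 0.7854 × 6 × 1 = 190.9 kips.
Bearing (0.3125 in plate, F_u = 58 ksi): end bolts L_c = 2.3125 − 1.125/2 = 1.75, R_n = min(1.2×1.75×0.3125×58, 2.4×1×0.3125×58) = 38.063 kips/bolt; interior L_c = 2.75 − 1.125 = 1.625, R_n = 35.344 kips/bolt. φR_n = 0.75 × (2×38.063 + 4×35.344) = 163.1 kips.
Governing: min(190.9, 163.1) = 163.1 kips → bearing.

163.1 kips (bearing governs)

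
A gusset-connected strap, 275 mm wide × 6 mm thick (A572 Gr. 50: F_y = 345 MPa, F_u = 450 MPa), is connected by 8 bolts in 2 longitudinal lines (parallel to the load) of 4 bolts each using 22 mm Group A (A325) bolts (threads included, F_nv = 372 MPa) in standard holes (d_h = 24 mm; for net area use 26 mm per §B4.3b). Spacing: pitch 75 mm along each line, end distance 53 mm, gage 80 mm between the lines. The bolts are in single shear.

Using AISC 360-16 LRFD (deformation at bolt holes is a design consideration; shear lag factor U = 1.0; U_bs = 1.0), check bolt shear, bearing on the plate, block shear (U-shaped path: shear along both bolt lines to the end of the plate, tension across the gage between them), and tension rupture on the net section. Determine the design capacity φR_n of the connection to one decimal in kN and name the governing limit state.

451.6 kN (net-section rupture governs)

Bolt shear: A_b = π(22)²/4 = 380.13 mm². φR_n = 0.75 × 372 × 380.13 × 8 × 1 = 848.5 kN.
Bearing (6 mm plate, F_u = 450 MPa): end bolts L_c = 53 − 24/2 = 41, R_n = min(1.2×41×6×450, 2.4×22×6×450) = 132.84 kN/bolt; interior L_c = 75 − 24 = 51, R_n = 142.56 kN/bolt. φR_n = 0.75 × (2×132.84 + 6×142.56) = 840.8 kN.
Block shear: shear path 2×[53+3×75] = 2×278 mm, A_gv = 3336, A_nv = 2×(278 − 3.5×26)×6 = 2244 mm²; tension across gage: (80 − 1×26)×6 = 324 mm². R_n = min(0.6×450×2244, 0.6×345×3336) + 1.0×450×324 = min(605.88, 690.55) + 145.8 = 751.68 kN. φR_n = 0.75 × 751.68 = 563.8 kN.
Tension rupture (net): A_n = (275 − 2×26)×6 = 1338 mm² (U = 1.0, A_e = A_n). φR_n = 0.75 × 450 × 1338 = 451.6 kN.
Governing: min(848.5, 840.8, 563.8, 451.6) = 451.6 kN → net-section rupture.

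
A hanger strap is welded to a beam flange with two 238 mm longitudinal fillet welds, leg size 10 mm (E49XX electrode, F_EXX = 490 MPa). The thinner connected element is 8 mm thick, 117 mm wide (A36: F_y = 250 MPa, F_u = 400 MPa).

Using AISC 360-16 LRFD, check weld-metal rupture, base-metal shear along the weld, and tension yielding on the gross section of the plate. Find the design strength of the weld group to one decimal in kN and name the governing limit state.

Weld metal: throat = 0.707×10 = 7.07 mm, L = 2×238 = 476 mm. φR_n = 0.75 × 0.6 × 490 × 7.07 × 476 = 742.1 kN.
Base metal shear (8 mm plate): yield φR_n = 1.0×0.6×250×8×476 = 571.2 kN; rupture φR_n = 0.75×0.6×400×8×476 = 685.4 kN; take 571.2 kN (yield).
Tension yield (gross): A_g = 117×8 = 936 mm². φR_n = 0.90 × 250 × 936 = 210.6 kN.
Governing: min(742.1, 571.2, 210.6) = 210.6 kN → gross-section yield.

210.6 kN (gross-section yield governs)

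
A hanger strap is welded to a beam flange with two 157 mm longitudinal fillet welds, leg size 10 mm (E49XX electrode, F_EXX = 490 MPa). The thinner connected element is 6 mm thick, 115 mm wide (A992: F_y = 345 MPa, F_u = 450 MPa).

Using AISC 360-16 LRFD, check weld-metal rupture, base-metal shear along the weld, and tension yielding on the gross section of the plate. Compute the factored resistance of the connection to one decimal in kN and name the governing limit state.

Weld metal: throat = 0.707×10 = 7.07 mm, L = 2×157 = 314 mm. φR_n = 0.75 × 0.6 × 490 × 7.07 × 314 = 489.5 kN.
Base metal shear (6 mm plate): yield φR_n = 1.0×0.6×345×6×314 = 390.0 kN; rupture φR_n = 0.75×0.6×450×6×314 = 381.5 kN; take 381.5 kN (rupture).
Tension yield (gross): A_g = 115×6 = 690 mm². φR_n = 0.90 × 345 × 690 = 214.2 kN.
Governing: min(489.5, 381.5, 214.2) = 214.2 kN → gross-section yield.

214.2 kN (gross-section yield governs)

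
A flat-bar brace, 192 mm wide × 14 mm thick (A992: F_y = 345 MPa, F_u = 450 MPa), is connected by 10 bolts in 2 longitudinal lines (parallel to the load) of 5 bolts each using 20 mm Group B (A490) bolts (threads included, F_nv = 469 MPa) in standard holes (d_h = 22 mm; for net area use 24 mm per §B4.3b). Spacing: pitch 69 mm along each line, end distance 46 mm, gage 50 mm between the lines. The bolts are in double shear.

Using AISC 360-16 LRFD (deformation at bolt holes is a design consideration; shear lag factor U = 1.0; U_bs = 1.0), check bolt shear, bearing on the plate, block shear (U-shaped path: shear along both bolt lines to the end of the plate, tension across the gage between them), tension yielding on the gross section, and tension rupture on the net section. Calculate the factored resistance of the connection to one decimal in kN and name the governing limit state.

Bolt shear: A_b = π(20)²/4 = 314.16 mm². φR_n = 0.75 × 469 × 314.16 × 10 × 2 = 2210.1 kN.
Bearing (14 mm plate, F_u = 450 MPa): end bolts L_c = 46 − 22/2 = 35, R_n = min(1.2×35×14×450, 2.4×20×14×450) = 264.6 kN/bolt; interior L_c = 69 − 22 = 47, R_n = 302.4 kN/bolt. φR_n = 0.75 × (2×264.6 + 8×302.4) = 2211.3 kN.
Block shear: shear path 2×[46+4×69] = 2×322 mm, A_gv = 9016, A_nv = 2×(322 − 4.5×24)×14 = 5992 mm²; tension across gage: (50 − 1×24)×14 = 364 mm². R_n = min(0.6×450×5992, 0.6×345×9016) + 1.0×450×364 = min(1617.8, 1866.3) + 163.8 = 1781.6 kN. φR_n = 0.75 × 1781.6 = 1336.2 kN.
Tension yield (gross): A_g = 192×14 = 2688 mm². φR_n = 0.90 × 345 × 2688 = 834.6 kN.
Tension rupture (net): A_n = (192 − 2×24)×14 = 2016 mm² (U = 1.0, A_e = A_n). φR_n = 0.75 × 450 × 2016 = 680.4 kN.
Governing: min(2210.1, 2211.3, 1336.2, 834.6, 680.4) = 680.4 kN → net-section rupture.

680.4 kN (net-section rupture governs)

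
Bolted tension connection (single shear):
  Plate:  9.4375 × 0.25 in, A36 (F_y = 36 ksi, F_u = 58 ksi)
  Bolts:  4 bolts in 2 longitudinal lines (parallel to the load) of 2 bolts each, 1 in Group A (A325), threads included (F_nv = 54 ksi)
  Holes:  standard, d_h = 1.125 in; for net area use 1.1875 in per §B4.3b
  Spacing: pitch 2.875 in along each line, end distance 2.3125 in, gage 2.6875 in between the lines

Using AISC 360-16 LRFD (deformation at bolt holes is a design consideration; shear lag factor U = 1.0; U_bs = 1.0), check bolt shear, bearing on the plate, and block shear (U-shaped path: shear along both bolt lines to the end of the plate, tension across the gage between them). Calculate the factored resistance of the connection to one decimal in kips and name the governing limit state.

Bolt shear: A_b = π(1)²/4 = 0.7854 in². φR_n = 0.75 × 54 × 0.7854 × 4 × 1 = 127.2 kips.
Bearing (0.25 in plate, F_u = 58 ksi): end bolts L_c = 2.3125 − 1.125/2 = 1.75, R_n = min(1.2×1.75×0.25×58, 2.4×1×0.25×58) = 30.45 kips/bolt; interior L_c = 2.875 − 1.125 = 1.75, R_n = 30.45 kips/bolt. φR_n = 0.75 × (2×30.45 + 2×30.45) = 91.4 kips.
Block shear: shear path 2×[2.3125+1×2.875] = 2×5.1875 in, A_gv = 2.5938, A_nv = 2×(5.1875 − 1.5×1.1875)×0.25 = 1.7031 in²; tension across gage: (2.6875 − 1×1.1875)×0.25 = 0.375 in². R_n = min(0.6×58×1.7031, 0.6×36×2.5938) + 1.0×58×0.375 = min(59.268, 56.026) + 21.75 = 77.776 kips. φR_n = 0.75 × 77.776 = 58.3 kips.
Governing: min(127.2, 91.4, 58.3) = 58.3 kips → block shear.

58.3 kips (block shear governs)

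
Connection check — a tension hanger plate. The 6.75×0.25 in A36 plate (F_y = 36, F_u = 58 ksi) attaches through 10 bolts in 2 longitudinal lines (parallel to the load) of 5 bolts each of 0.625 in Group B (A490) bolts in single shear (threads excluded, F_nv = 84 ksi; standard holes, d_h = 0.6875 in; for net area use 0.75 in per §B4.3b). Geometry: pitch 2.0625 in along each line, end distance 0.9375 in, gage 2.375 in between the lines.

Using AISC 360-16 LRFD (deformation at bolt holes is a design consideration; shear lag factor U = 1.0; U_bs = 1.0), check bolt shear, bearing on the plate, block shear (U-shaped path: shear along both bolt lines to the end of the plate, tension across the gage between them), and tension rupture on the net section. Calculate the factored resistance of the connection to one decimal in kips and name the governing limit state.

Bolt shear: A_b = π(0.625)²/4 = 0.3068 in². φR_n = 0.75 × 84 × 0.3068 × 10 × 1 = 193.3 kips.
Bearing (0.25 in plate, F_u = 58 ksi): end bolts L_c = 0.9375 − 0.6875/2 = 0.59375, R_n = min(1.2×0.59375×0.25×58, 2.4×0.625×0.25×58) = 10.331 kips/bolt; interior L_c = 2.0625 − 0.6875 = 1.375, R_n = 21.75 kips/bolt. φR_n = 0.75 × (2×10.331 + 8×21.75) = 146.0 kips.
Block shear: shear path 2×[0.9375+4×2.0625] = 2×9.1875 in, A_gv = 4.5938, A_nv = 2×(9.1875 − 4.5×0.75)×0.25 = 2.9063 in²; tension across gage: (2.375 − 1×0.75)×0.25 = 0.40625 in². R_n = min(0.6×58×2.9063, 0.6×36×4.5938) + 1.0×58×0.40625 = min(101.14, 99.226) + 23.563 = 122.79 kips. φR_n = 0.75 × 122.79 = 92.1 kips.
Tension rupture (net): A_n = (6.75 − 2×0.75)×0.25 = 1.3125 in² (U = 1.0, A_e = A_n). φR_n = 0.75 × 58 × 1.3125 = 57.1 kips.
Governing: min(193.3, 146.0, 92.1, 57.1) = 57.1 kips → net-section rupture.

57.1 kips (net-section rupture governs)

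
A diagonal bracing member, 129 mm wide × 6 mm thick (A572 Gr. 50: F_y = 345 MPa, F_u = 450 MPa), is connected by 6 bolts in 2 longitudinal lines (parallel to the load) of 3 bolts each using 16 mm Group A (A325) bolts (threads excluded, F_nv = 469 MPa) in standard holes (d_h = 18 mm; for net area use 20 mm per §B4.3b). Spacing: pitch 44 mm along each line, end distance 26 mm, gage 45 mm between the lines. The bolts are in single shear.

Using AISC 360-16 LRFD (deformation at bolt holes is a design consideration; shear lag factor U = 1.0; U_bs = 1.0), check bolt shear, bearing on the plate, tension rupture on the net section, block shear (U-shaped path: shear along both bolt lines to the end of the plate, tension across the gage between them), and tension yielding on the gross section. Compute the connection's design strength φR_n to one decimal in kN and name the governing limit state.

180.2 kN (net-section rupture governs)

Bolt shear: A_b = π(16)²/4 = 201.06 mm². φR_n = 0.75 × 469 × 201.06 × 6 × 1 = 424.3 kN.
Bearing (6 mm plate, F_u = 450 MPa): end bolts L_c = 26 − 18/2 = 17, R_n = min(1.2×17×6×450, 2.4×16×6×450) = 55.08 kN/bolt; interior L_c = 44 − 18 = 26, R_n = 84.24 kN/bolt. φR_n = 0.75 × (2×55.08 + 4×84.24) = 335.3 kN.
Tension rupture (net): A_n = (129 − 2×20)×6 = 534 mm² (U = 1.0, A_e = A_n). φR_n = 0.75 × 450 × 534 = 180.2 kN.
Block shear: shear path 2×[26+2×44] = 2×114 mm, A_gv = 1368, A_nv = 2×(114 − 2.5×20)×6 = 768 mm²; tension across gage: (45 − 1×20)×6 = 150 mm². R_n = min(0.6×450×768, 0.6×345×1368) + 1.0×450×150 = min(207.36, 283.18) + 67.5 = 274.86 kN. φR_n = 0.75 × 274.86 = 206.1 kN.
Tension yield (gross): A_g = 129×6 = 774 mm². φR_n = 0.90 × 345 × 774 = 240.3 kN.
Governing: min(424.3, 335.3, 180.2, 206.1, 240.3) = 180.2 kN → net-section rupture.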